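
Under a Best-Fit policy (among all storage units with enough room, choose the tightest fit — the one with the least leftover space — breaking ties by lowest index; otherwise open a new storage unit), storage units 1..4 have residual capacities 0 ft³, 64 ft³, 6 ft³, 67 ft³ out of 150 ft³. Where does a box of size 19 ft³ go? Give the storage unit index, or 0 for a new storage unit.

Storage units with room: storage unit 2 (64 ft³), storage unit 4 (67 ft³).
Tightest fit is storage unit 2 with 64 ft³ free.

2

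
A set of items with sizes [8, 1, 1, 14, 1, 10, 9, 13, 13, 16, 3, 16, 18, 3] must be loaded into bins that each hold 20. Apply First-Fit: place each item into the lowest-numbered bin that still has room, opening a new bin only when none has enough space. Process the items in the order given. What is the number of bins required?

Put 8 in bin 1; 12 remain.
Put 1 in bin 1; 11 remain.
Put 1 in bin 1; 10 remain.
Put 14 in bin 2; 6 remain.
Put 1 in bin 1; 9 remain.
Put 10 in bin 3; 10 remain.
Put 9 in bin 1; 0 remain.
Put 13 in bin 4; 7 remain.
Put 13 in bin 5; 7 remain.
Put 16 in bin 6; 4 remain.
Put 3 in bin 2; 3 remain.
Put 16 in bin 7; 4 remain.
Put 18 in bin 8; 2 remain.
Put 3 in bin 2; 0 remain.

8 bins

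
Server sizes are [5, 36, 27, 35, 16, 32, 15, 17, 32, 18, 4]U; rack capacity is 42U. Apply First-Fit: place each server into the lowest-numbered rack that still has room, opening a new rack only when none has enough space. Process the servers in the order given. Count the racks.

5U → rack 1 (remaining 37U)
36U → rack 1 (remaining 1U)
27U → rack 2 (remaining 15U)
35U → rack 3 (remaining 7U)
16U → rack 4 (remaining 26U)
32U → rack 5 (remaining 10U)
15U → rack 2 (remaining 0U)
17U → rack 4 (remaining 9U)
32U → rack 6 (remaining 10U)
18U → rack 7 (remaining 24U)
4U → rack 3 (remaining 3U)
Final racks: [5,36] [27,15] [35,4] [16,17] [32] [32] [18].

7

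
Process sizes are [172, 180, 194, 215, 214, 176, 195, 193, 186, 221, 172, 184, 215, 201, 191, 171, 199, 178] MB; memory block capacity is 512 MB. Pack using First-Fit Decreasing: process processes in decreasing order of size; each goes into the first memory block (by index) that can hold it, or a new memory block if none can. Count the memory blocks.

Sorted descending: 221, 215, 215, 214, 201, 199, 195, 194, 193, 191, 186, 184, 180, 178, 176, 172, 172, 171.
221 MB → memory block 1 (remaining 291 MB)
215 MB → memory block 1 (remaining 76 MB)
215 MB → memory block 2 (remaining 297 MB)
214 MB → memory block 2 (remaining 83 MB)
201 MB → memory block 3 (remaining 311 MB)
199 MB → memory block 3 (remaining 112 MB)
195 MB → memory block 4 (remaining 317 MB)
194 MB → memory block 4 (remaining 123 MB)
193 MB → memory block 5 (remaining 319 MB)
191 MB → memory block 5 (remaining 128 MB)
186 MB → memory block 6 (remaining 326 MB)
184 MB → memory block 6 (remaining 142 MB)
180 MB → memory block 7 (remaining 332 MB)
178 MB → memory block 7 (remaining 154 MB)
176 MB → memory block 8 (remaining 336 MB)
172 MB → memory block 8 (remaining 164 MB)
172 MB → memory block 9 (remaining 340 MB)
171 MB → memory block 9 (remaining 169 MB)
Final memory blocks: [221,215] [215,214] [201,199] [195,194] [193,191] [186,184] [180,178] [176,172] [172,171].

9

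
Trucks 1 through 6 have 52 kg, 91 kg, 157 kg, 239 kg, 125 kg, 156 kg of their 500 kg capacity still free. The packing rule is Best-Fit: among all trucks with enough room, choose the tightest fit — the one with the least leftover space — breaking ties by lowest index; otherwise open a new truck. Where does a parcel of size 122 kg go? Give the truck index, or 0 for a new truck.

5

Trucks with room: truck 3 (157 kg), truck 4 (239 kg), truck 5 (125 kg), truck 6 (156 kg).
Tightest fit is truck 5 with 125 kg free.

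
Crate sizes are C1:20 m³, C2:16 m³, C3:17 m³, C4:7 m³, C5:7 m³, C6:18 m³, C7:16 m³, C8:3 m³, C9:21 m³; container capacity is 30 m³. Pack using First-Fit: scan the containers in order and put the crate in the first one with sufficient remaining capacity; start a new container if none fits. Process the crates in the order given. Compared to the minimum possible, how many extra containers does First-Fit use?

0

First-Fit: [20,7,3] [16,7] [17] [18] [16] [21] → 6 containers.
6 crates exceed 15 m³ (half the capacity), and no two of those can share a container, so at least 6 containers are needed.
So 6 is already optimal.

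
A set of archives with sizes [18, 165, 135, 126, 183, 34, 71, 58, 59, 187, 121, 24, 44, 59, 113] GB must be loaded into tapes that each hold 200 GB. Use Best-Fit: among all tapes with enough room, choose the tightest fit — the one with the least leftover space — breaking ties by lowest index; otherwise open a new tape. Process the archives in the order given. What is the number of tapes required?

8

tape 1: place 18 GB, 182 GB left
tape 1: place 165 GB, 17 GB left
tape 2: place 135 GB, 65 GB left
tape 3: place 126 GB, 74 GB left
tape 4: place 183 GB, 17 GB left
tape 2: place 34 GB, 31 GB left
tape 3: place 71 GB, 3 GB left
tape 5: place 58 GB, 142 GB left
tape 5: place 59 GB, 83 GB left
tape 6: place 187 GB, 13 GB left
tape 7: place 121 GB, 79 GB left
tape 2: place 24 GB, 7 GB left
tape 7: place 44 GB, 35 GB left
tape 5: place 59 GB, 24 GB left
tape 8: place 113 GB, 87 GB left
Final tapes: [18,165] [135,34,24] [126,71] [183] [58,59,59] [187] [121,44] [113].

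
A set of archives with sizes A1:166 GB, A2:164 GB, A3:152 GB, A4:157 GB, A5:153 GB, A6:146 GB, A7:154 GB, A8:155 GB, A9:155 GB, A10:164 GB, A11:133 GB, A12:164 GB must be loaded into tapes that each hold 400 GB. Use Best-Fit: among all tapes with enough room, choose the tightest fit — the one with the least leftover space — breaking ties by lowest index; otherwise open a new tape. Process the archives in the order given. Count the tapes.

6 tapes

Put A1 (166 GB) in tape 1; 234 GB remain.
Put A2 (164 GB) in tape 1; 70 GB remain.
Put A3 (152 GB) in tape 2; 248 GB remain.
Put A4 (157 GB) in tape 2; 91 GB remain.
Put A5 (153 GB) in tape 3; 247 GB remain.
Put A6 (146 GB) in tape 3; 101 GB remain.
Put A7 (154 GB) in tape 4; 246 GB remain.
Put A8 (155 GB) in tape 4; 91 GB remain.
Put A9 (155 GB) in tape 5; 245 GB remain.
Put A10 (164 GB) in tape 5; 81 GB remain.
Put A11 (133 GB) in tape 6; 267 GB remain.
Put A12 (164 GB) in tape 6; 103 GB remain.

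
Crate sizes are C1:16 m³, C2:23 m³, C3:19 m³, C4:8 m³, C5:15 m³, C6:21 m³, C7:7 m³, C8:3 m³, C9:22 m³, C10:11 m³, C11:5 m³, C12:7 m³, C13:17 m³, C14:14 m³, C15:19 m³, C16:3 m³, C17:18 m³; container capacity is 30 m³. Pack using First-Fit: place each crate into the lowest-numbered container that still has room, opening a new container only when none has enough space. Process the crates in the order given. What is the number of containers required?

container 1: place C1 (16 m³), 14 m³ left
container 2: place C2 (23 m³), 7 m³ left
container 3: place C3 (19 m³), 11 m³ left
container 1: place C4 (8 m³), 6 m³ left
container 4: place C5 (15 m³), 15 m³ left
container 5: place C6 (21 m³), 9 m³ left
container 2: place C7 (7 m³), 0 m³ left
container 1: place C8 (3 m³), 3 m³ left
container 6: place C9 (22 m³), 8 m³ left
container 3: place C10 (11 m³), 0 m³ left
container 4: place C11 (5 m³), 10 m³ left
container 4: place C12 (7 m³), 3 m³ left
container 7: place C13 (17 m³), 13 m³ left
container 8: place C14 (14 m³), 16 m³ left
container 9: place C15 (19 m³), 11 m³ left
container 1: place C16 (3 m³), 0 m³ left
container 10: place C17 (18 m³), 12 m³ left
Final containers: [16,8,3,3] [23,7] [19,11] [15,5,7] [21] [22] [17] [14] [19] [18].

10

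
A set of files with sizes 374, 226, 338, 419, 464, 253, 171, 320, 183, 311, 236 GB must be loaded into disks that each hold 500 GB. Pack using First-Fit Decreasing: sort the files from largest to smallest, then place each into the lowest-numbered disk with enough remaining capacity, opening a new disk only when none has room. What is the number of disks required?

Sorted descending: 464, 419, 374, 338, 320, 311, 253, 236, 226, 183, 171.
Put 464 GB in disk 1; 36 GB remain.
Put 419 GB in disk 2; 81 GB remain.
Put 374 GB in disk 3; 126 GB remain.
Put 338 GB in disk 4; 162 GB remain.
Put 320 GB in disk 5; 180 GB remain.
Put 311 GB in disk 6; 189 GB remain.
Put 253 GB in disk 7; 247 GB remain.
Put 236 GB in disk 7; 11 GB remain.
Put 226 GB in disk 8; 274 GB remain.
Put 183 GB in disk 6; 6 GB remain.
Put 171 GB in disk 5; 9 GB remain.

8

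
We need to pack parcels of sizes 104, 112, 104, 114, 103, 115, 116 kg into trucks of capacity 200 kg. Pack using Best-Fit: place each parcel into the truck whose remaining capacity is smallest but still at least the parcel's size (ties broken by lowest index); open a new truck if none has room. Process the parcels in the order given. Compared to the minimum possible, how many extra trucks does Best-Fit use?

Best-Fit: [104] [112] [104] [114] [103] [115] [116] → 7 trucks.
7 parcels exceed 100 kg (half the capacity), and no two of those can share a truck, so at least 7 trucks are needed.
So 7 is already optimal.

0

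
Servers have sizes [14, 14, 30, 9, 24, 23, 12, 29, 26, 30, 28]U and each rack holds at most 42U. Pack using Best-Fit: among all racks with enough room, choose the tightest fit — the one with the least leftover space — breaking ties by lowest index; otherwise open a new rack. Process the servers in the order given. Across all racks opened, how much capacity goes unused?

97

14U → rack 1 (remaining 28U)
14U → rack 1 (remaining 14U)
30U → rack 2 (remaining 12U)
9U → rack 2 (remaining 3U)
24U → rack 3 (remaining 18U)
23U → rack 4 (remaining 19U)
12U → rack 1 (remaining 2U)
29U → rack 5 (remaining 13U)
26U → rack 6 (remaining 16U)
30U → rack 7 (remaining 12U)
28U → rack 8 (remaining 14U)
8 racks × 42U = 336U; used 239U; unused 97U.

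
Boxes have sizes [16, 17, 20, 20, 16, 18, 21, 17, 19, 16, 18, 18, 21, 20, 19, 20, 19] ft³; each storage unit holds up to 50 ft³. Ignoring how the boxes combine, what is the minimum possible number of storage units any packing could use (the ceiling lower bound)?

Total size = 16 + 17 + 20 + 20 + 16 + 18 + 21 + 17 + 19 + 16 + 18 + 18 + 21 + 20 + 19 + 20 + 19 = 315 ft³.
⌈315 / 50⌉ = 7.

7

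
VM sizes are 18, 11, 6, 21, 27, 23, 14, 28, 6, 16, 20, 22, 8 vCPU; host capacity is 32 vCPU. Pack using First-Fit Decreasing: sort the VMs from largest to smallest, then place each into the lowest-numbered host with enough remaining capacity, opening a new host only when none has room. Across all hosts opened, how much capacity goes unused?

36

Sorted descending: 28, 27, 23, 22, 21, 20, 18, 16, 14, 11, 8, 6, 6.
Put 28 vCPU in host 1; 4 vCPU remain.
Put 27 vCPU in host 2; 5 vCPU remain.
Put 23 vCPU in host 3; 9 vCPU remain.
Put 22 vCPU in host 4; 10 vCPU remain.
Put 21 vCPU in host 5; 11 vCPU remain.
Put 20 vCPU in host 6; 12 vCPU remain.
Put 18 vCPU in host 7; 14 vCPU remain.
Put 16 vCPU in host 8; 16 vCPU remain.
Put 14 vCPU in host 7; 0 vCPU remain.
Put 11 vCPU in host 5; 0 vCPU remain.
Put 8 vCPU in host 3; 1 vCPU remain.
Put 6 vCPU in host 4; 4 vCPU remain.
Put 6 vCPU in host 6; 6 vCPU remain.
8 hosts × 32 vCPU = 256 vCPU; used 220 vCPU; unused 36 vCPU.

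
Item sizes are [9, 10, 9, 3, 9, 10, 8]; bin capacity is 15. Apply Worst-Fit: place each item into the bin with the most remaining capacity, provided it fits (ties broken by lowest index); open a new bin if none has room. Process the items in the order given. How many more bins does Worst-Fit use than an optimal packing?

0

Worst-Fit: [9,3] [10] [9] [9] [10] [8] → 6 bins.
6 items exceed 7.5 (half the capacity), and no two of those can share a bin, so at least 6 bins are needed.
So 6 is already optimal.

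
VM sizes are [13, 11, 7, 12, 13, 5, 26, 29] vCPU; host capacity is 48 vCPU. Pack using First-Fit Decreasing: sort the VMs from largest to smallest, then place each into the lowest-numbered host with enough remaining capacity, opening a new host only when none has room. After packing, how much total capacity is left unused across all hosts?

Sorted descending: 29, 26, 13, 13, 12, 11, 7, 5.
Put 29 vCPU in host 1; 19 vCPU remain.
Put 26 vCPU in host 2; 22 vCPU remain.
Put 13 vCPU in host 1; 6 vCPU remain.
Put 13 vCPU in host 2; 9 vCPU remain.
Put 12 vCPU in host 3; 36 vCPU remain.
Put 11 vCPU in host 3; 25 vCPU remain.
Put 7 vCPU in host 2; 2 vCPU remain.
Put 5 vCPU in host 1; 1 vCPU remain.
3 hosts × 48 vCPU = 144 vCPU; used 116 vCPU; unused 28 vCPU.

28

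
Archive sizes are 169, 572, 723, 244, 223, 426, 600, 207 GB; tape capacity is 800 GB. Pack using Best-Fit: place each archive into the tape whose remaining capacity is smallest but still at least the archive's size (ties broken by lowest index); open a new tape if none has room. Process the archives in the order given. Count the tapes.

5

169 GB → tape 1 (remaining 631 GB)
572 GB → tape 1 (remaining 59 GB)
723 GB → tape 2 (remaining 77 GB)
244 GB → tape 3 (remaining 556 GB)
223 GB → tape 3 (remaining 333 GB)
426 GB → tape 4 (remaining 374 GB)
600 GB → tape 5 (remaining 200 GB)
207 GB → tape 3 (remaining 126 GB)
Final tapes: [169,572] [723] [244,223,207] [426] [600].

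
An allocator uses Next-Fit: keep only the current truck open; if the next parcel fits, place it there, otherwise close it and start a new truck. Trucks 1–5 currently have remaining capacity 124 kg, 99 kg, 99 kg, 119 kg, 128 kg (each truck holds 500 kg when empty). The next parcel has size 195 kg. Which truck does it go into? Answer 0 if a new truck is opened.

Next-Fit only looks at truck 5, which has 128 kg free.
195 kg does not fit, so a new truck is opened.

0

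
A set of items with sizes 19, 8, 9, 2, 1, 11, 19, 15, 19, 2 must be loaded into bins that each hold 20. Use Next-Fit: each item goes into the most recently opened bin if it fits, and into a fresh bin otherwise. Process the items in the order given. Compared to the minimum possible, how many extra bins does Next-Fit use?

1

Next-Fit: [19] [8,9,2,1] [11] [19] [15] [19] [2] → 7 bins.
Total size 105; any packing needs at least ⌈105/20⌉ = 6 bins.
An optimal packing achieves that bound: [19,1] [19] [19] [15,2,2] [11,9] [8] → 6 bins.
Excess: 7 − 6 = 1.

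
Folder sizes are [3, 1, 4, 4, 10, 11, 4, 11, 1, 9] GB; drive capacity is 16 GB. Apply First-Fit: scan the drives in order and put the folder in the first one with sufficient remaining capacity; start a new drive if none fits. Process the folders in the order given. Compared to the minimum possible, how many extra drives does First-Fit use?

First-Fit: [3,1,4,4,4] [10,1] [11] [11] [9] → 5 drives.
Total size 58 GB; any packing needs at least ⌈58/16⌉ = 4 drives.
An optimal packing achieves that bound: [11,4,1] [11,4,1] [10,4] [9,3] → 4 drives.
Excess: 5 − 4 = 1.

1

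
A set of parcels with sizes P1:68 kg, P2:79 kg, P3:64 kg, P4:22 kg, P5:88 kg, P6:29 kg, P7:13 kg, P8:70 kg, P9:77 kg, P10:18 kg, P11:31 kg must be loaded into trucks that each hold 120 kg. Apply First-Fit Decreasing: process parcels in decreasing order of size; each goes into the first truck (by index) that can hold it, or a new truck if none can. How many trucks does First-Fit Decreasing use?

6 trucks

Sorted descending: 88, 79, 77, 70, 68, 64, 31, 29, 22, 18, 13.
88 kg → truck 1 (remaining 32 kg)
79 kg → truck 2 (remaining 41 kg)
77 kg → truck 3 (remaining 43 kg)
70 kg → truck 4 (remaining 50 kg)
68 kg → truck 5 (remaining 52 kg)
64 kg → truck 6 (remaining 56 kg)
31 kg → truck 1 (remaining 1 kg)
29 kg → truck 2 (remaining 12 kg)
22 kg → truck 3 (remaining 21 kg)
18 kg → truck 3 (remaining 3 kg)
13 kg → truck 4 (remaining 37 kg)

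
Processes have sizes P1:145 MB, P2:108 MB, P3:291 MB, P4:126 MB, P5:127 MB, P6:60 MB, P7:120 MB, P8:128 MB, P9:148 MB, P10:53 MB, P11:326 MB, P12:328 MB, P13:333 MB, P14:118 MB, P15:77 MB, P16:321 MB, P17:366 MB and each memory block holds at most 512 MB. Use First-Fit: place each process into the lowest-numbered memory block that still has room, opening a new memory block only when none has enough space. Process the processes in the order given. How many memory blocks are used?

8 memory blocks

memory block 1: place P1 (145 MB), 367 MB left
memory block 1: place P2 (108 MB), 259 MB left
memory block 2: place P3 (291 MB), 221 MB left
memory block 1: place P4 (126 MB), 133 MB left
memory block 1: place P5 (127 MB), 6 MB left
memory block 2: place P6 (60 MB), 161 MB left
memory block 2: place P7 (120 MB), 41 MB left
memory block 3: place P8 (128 MB), 384 MB left
memory block 3: place P9 (148 MB), 236 MB left
memory block 3: place P10 (53 MB), 183 MB left
memory block 4: place P11 (326 MB), 186 MB left
memory block 5: place P12 (328 MB), 184 MB left
memory block 6: place P13 (333 MB), 179 MB left
memory block 3: place P14 (118 MB), 65 MB left
memory block 4: place P15 (77 MB), 109 MB left
memory block 7: place P16 (321 MB), 191 MB left
memory block 8: place P17 (366 MB), 146 MB left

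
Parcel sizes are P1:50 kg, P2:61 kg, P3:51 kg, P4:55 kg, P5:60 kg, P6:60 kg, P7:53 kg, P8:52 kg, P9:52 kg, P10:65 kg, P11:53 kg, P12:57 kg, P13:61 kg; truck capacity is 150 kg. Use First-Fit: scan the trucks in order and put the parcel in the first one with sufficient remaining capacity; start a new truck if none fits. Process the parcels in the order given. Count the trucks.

7

P1 (50 kg) → truck 1 (remaining 100 kg)
P2 (61 kg) → truck 1 (remaining 39 kg)
P3 (51 kg) → truck 2 (remaining 99 kg)
P4 (55 kg) → truck 2 (remaining 44 kg)
P5 (60 kg) → truck 3 (remaining 90 kg)
P6 (60 kg) → truck 3 (remaining 30 kg)
P7 (53 kg) → truck 4 (remaining 97 kg)
P8 (52 kg) → truck 4 (remaining 45 kg)
P9 (52 kg) → truck 5 (remaining 98 kg)
P10 (65 kg) → truck 5 (remaining 33 kg)
P11 (53 kg) → truck 6 (remaining 97 kg)
P12 (57 kg) → truck 6 (remaining 40 kg)
P13 (61 kg) → truck 7 (remaining 89 kg)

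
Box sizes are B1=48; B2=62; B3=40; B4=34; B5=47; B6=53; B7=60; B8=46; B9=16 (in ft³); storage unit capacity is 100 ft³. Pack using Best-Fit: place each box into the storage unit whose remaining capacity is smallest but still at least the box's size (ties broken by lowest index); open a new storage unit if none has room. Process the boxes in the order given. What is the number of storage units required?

Put B1 (48 ft³) in storage unit 1; 52 ft³ remain.
Put B2 (62 ft³) in storage unit 2; 38 ft³ remain.
Put B3 (40 ft³) in storage unit 1; 12 ft³ remain.
Put B4 (34 ft³) in storage unit 2; 4 ft³ remain.
Put B5 (47 ft³) in storage unit 3; 53 ft³ remain.
Put B6 (53 ft³) in storage unit 3; 0 ft³ remain.
Put B7 (60 ft³) in storage unit 4; 40 ft³ remain.
Put B8 (46 ft³) in storage unit 5; 54 ft³ remain.
Put B9 (16 ft³) in storage unit 4; 24 ft³ remain.

5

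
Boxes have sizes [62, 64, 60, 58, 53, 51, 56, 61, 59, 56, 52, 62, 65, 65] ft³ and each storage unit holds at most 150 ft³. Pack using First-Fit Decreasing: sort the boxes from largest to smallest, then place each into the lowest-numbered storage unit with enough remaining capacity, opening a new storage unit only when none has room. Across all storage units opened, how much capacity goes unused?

226

Sorted descending: 65, 65, 64, 62, 62, 61, 60, 59, 58, 56, 56, 53, 52, 51.
Put 65 ft³ in storage unit 1; 85 ft³ remain.
Put 65 ft³ in storage unit 1; 20 ft³ remain.
Put 64 ft³ in storage unit 2; 86 ft³ remain.
Put 62 ft³ in storage unit 2; 24 ft³ remain.
Put 62 ft³ in storage unit 3; 88 ft³ remain.
Put 61 ft³ in storage unit 3; 27 ft³ remain.
Put 60 ft³ in storage unit 4; 90 ft³ remain.
Put 59 ft³ in storage unit 4; 31 ft³ remain.
Put 58 ft³ in storage unit 5; 92 ft³ remain.
Put 56 ft³ in storage unit 5; 36 ft³ remain.
Put 56 ft³ in storage unit 6; 94 ft³ remain.
Put 53 ft³ in storage unit 6; 41 ft³ remain.
Put 52 ft³ in storage unit 7; 98 ft³ remain.
Put 51 ft³ in storage unit 7; 47 ft³ remain.
7 storage units × 150 ft³ = 1050 ft³; used 824 ft³; unused 226 ft³.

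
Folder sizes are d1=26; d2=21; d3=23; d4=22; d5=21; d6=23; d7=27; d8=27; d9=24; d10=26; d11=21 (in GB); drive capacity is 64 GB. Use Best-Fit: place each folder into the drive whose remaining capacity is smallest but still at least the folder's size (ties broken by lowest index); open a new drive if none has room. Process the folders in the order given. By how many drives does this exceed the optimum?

1

Best-Fit: [26,21] [23,22] [21,23] [27,27] [24,26] [21] → 6 drives.
Total size 261 GB; any packing needs at least ⌈261/64⌉ = 5 drives.
An optimal packing achieves that bound: [27,27] [26,26] [24,23] [23,22] [21,21,21] → 5 drives.
Excess: 6 − 5 = 1.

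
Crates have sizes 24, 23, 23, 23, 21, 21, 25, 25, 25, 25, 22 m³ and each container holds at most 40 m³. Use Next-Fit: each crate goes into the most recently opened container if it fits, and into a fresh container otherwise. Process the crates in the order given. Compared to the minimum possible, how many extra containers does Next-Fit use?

0

Next-Fit: [24] [23] [23] [23] [21] [21] [25] [25] [25] [25] [22] → 11 containers.
11 crates exceed 20 m³ (half the capacity), and no two of those can share a container, so at least 11 containers are needed.
So 11 is already optimal.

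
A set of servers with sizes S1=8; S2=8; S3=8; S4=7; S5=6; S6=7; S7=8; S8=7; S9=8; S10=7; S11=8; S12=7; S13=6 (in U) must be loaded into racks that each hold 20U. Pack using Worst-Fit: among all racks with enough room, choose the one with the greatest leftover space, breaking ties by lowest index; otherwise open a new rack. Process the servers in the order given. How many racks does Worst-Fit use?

rack 1: place S1 (8U), 12U left
rack 1: place S2 (8U), 4U left
rack 2: place S3 (8U), 12U left
rack 2: place S4 (7U), 5U left
rack 3: place S5 (6U), 14U left
rack 3: place S6 (7U), 7U left
rack 4: place S7 (8U), 12U left
rack 4: place S8 (7U), 5U left
rack 5: place S9 (8U), 12U left
rack 5: place S10 (7U), 5U left
rack 6: place S11 (8U), 12U left
rack 6: place S12 (7U), 5U left
rack 3: place S13 (6U), 1U left

6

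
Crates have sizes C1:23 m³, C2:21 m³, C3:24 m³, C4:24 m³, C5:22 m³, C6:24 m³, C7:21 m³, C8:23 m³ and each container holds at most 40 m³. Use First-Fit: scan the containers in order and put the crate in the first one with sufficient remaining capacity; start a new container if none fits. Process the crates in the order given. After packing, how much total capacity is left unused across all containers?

container 1: place C1 (23 m³), 17 m³ left
container 2: place C2 (21 m³), 19 m³ left
container 3: place C3 (24 m³), 16 m³ left
container 4: place C4 (24 m³), 16 m³ left
container 5: place C5 (22 m³), 18 m³ left
container 6: place C6 (24 m³), 16 m³ left
container 7: place C7 (21 m³), 19 m³ left
container 8: place C8 (23 m³), 17 m³ left
8 containers × 40 m³ = 320 m³; used 182 m³; unused 138 m³.

138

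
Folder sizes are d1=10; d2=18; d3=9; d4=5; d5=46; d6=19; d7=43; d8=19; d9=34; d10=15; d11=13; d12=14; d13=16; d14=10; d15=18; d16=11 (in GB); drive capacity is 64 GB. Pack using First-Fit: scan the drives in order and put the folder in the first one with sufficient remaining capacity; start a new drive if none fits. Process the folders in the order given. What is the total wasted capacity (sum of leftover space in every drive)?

Put d1 (10 GB) in drive 1; 54 GB remain.
Put d2 (18 GB) in drive 1; 36 GB remain.
Put d3 (9 GB) in drive 1; 27 GB remain.
Put d4 (5 GB) in drive 1; 22 GB remain.
Put d5 (46 GB) in drive 2; 18 GB remain.
Put d6 (19 GB) in drive 1; 3 GB remain.
Put d7 (43 GB) in drive 3; 21 GB remain.
Put d8 (19 GB) in drive 3; 2 GB remain.
Put d9 (34 GB) in drive 4; 30 GB remain.
Put d10 (15 GB) in drive 2; 3 GB remain.
Put d11 (13 GB) in drive 4; 17 GB remain.
Put d12 (14 GB) in drive 4; 3 GB remain.
Put d13 (16 GB) in drive 5; 48 GB remain.
Put d14 (10 GB) in drive 5; 38 GB remain.
Put d15 (18 GB) in drive 5; 20 GB remain.
Put d16 (11 GB) in drive 5; 9 GB remain.
5 drives × 64 GB = 320 GB; used 300 GB; unused 20 GB.

20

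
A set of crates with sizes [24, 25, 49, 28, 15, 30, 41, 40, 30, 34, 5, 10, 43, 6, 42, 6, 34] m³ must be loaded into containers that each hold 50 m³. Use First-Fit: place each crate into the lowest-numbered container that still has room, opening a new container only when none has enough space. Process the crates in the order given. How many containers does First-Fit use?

11 containers

Put 24 m³ in container 1; 26 m³ remain.
Put 25 m³ in container 1; 1 m³ remain.
Put 49 m³ in container 2; 1 m³ remain.
Put 28 m³ in container 3; 22 m³ remain.
Put 15 m³ in container 3; 7 m³ remain.
Put 30 m³ in container 4; 20 m³ remain.
Put 41 m³ in container 5; 9 m³ remain.
Put 40 m³ in container 6; 10 m³ remain.
Put 30 m³ in container 7; 20 m³ remain.
Put 34 m³ in container 8; 16 m³ remain.
Put 5 m³ in container 3; 2 m³ remain.
Put 10 m³ in container 4; 10 m³ remain.
Put 43 m³ in container 9; 7 m³ remain.
Put 6 m³ in container 4; 4 m³ remain.
Put 42 m³ in container 10; 8 m³ remain.
Put 6 m³ in container 5; 3 m³ remain.
Put 34 m³ in container 11; 16 m³ remain.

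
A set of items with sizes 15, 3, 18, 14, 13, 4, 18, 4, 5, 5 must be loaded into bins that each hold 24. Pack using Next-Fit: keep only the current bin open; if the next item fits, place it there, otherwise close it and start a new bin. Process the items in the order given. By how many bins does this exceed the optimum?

Next-Fit: [15,3] [18] [14] [13,4] [18,4] [5,5] → 6 bins.
Total size 99; any packing needs at least ⌈99/24⌉ = 5 bins.
An optimal packing achieves that bound: [18,5] [18,5] [15,4,4] [14,3] [13] → 5 bins.
Excess: 6 − 5 = 1.

1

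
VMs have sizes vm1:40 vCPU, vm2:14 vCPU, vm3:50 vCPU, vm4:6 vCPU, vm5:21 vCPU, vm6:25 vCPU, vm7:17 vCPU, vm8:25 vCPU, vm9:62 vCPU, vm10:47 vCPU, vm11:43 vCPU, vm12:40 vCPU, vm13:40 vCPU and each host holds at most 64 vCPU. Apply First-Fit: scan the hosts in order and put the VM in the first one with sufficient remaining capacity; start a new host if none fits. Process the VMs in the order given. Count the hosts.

9

vm1 (40 vCPU) → host 1 (remaining 24 vCPU)
vm2 (14 vCPU) → host 1 (remaining 10 vCPU)
vm3 (50 vCPU) → host 2 (remaining 14 vCPU)
vm4 (6 vCPU) → host 1 (remaining 4 vCPU)
vm5 (21 vCPU) → host 3 (remaining 43 vCPU)
vm6 (25 vCPU) → host 3 (remaining 18 vCPU)
vm7 (17 vCPU) → host 3 (remaining 1 vCPU)
vm8 (25 vCPU) → host 4 (remaining 39 vCPU)
vm9 (62 vCPU) → host 5 (remaining 2 vCPU)
vm10 (47 vCPU) → host 6 (remaining 17 vCPU)
vm11 (43 vCPU) → host 7 (remaining 21 vCPU)
vm12 (40 vCPU) → host 8 (remaining 24 vCPU)
vm13 (40 vCPU) → host 9 (remaining 24 vCPU)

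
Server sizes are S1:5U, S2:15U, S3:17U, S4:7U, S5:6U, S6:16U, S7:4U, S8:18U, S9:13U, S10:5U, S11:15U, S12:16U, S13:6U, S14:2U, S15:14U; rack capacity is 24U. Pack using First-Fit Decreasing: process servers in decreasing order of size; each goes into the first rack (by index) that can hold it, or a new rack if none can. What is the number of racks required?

8 racks

Sorted descending: 18, 17, 16, 16, 15, 15, 14, 13, 7, 6, 6, 5, 5, 4, 2.
Put 18U in rack 1; 6U remain.
Put 17U in rack 2; 7U remain.
Put 16U in rack 3; 8U remain.
Put 16U in rack 4; 8U remain.
Put 15U in rack 5; 9U remain.
Put 15U in rack 6; 9U remain.
Put 14U in rack 7; 10U remain.
Put 13U in rack 8; 11U remain.
Put 7U in rack 2; 0U remain.
Put 6U in rack 1; 0U remain.
Put 6U in rack 3; 2U remain.
Put 5U in rack 4; 3U remain.
Put 5U in rack 5; 4U remain.
Put 4U in rack 5; 0U remain.
Put 2U in rack 3; 0U remain.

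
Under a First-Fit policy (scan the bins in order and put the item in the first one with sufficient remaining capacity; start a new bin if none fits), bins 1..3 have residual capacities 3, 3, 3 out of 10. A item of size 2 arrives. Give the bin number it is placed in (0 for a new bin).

Bins with room: bin 1 (3), bin 2 (3), bin 3 (3).
The first with room is bin 1.

1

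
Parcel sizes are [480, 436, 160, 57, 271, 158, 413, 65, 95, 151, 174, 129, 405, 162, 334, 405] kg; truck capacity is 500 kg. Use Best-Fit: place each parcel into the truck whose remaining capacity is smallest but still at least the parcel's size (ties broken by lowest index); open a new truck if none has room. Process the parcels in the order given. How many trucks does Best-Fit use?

Put 480 kg in truck 1; 20 kg remain.
Put 436 kg in truck 2; 64 kg remain.
Put 160 kg in truck 3; 340 kg remain.
Put 57 kg in truck 2; 7 kg remain.
Put 271 kg in truck 3; 69 kg remain.
Put 158 kg in truck 4; 342 kg remain.
Put 413 kg in truck 5; 87 kg remain.
Put 65 kg in truck 3; 4 kg remain.
Put 95 kg in truck 4; 247 kg remain.
Put 151 kg in truck 4; 96 kg remain.
Put 174 kg in truck 6; 326 kg remain.
Put 129 kg in truck 6; 197 kg remain.
Put 405 kg in truck 7; 95 kg remain.
Put 162 kg in truck 6; 35 kg remain.
Put 334 kg in truck 8; 166 kg remain.
Put 405 kg in truck 9; 95 kg remain.
Final trucks: [480] [436,57] [160,271,65] [158,95,151] [413] [174,129,162] [405] [334] [405].

9 trucks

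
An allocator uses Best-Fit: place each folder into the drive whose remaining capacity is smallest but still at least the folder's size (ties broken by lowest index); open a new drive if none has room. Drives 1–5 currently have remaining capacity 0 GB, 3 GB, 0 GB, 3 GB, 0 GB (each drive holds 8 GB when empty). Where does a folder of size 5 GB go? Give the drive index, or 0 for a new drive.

No drive has ≥ 5 GB free, so a new drive is opened.

0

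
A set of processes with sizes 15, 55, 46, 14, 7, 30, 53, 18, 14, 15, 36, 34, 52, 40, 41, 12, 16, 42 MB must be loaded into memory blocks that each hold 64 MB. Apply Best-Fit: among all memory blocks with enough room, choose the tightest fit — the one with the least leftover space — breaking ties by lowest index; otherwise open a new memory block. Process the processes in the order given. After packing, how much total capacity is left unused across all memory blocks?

15 MB → memory block 1 (remaining 49 MB)
55 MB → memory block 2 (remaining 9 MB)
46 MB → memory block 1 (remaining 3 MB)
14 MB → memory block 3 (remaining 50 MB)
7 MB → memory block 2 (remaining 2 MB)
30 MB → memory block 3 (remaining 20 MB)
53 MB → memory block 4 (remaining 11 MB)
18 MB → memory block 3 (remaining 2 MB)
14 MB → memory block 5 (remaining 50 MB)
15 MB → memory block 5 (remaining 35 MB)
36 MB → memory block 6 (remaining 28 MB)
34 MB → memory block 5 (remaining 1 MB)
52 MB → memory block 7 (remaining 12 MB)
40 MB → memory block 8 (remaining 24 MB)
41 MB → memory block 9 (remaining 23 MB)
12 MB → memory block 7 (remaining 0 MB)
16 MB → memory block 9 (remaining 7 MB)
42 MB → memory block 10 (remaining 22 MB)
10 memory blocks × 64 MB = 640 MB; used 540 MB; unused 100 MB.

100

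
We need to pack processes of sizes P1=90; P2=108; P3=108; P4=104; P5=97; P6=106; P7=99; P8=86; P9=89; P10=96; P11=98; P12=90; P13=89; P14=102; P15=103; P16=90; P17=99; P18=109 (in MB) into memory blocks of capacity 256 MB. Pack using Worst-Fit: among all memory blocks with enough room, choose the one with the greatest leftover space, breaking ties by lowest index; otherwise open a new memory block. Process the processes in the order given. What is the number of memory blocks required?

9

P1 (90 MB) → memory block 1 (remaining 166 MB)
P2 (108 MB) → memory block 1 (remaining 58 MB)
P3 (108 MB) → memory block 2 (remaining 148 MB)
P4 (104 MB) → memory block 2 (remaining 44 MB)
P5 (97 MB) → memory block 3 (remaining 159 MB)
P6 (106 MB) → memory block 3 (remaining 53 MB)
P7 (99 MB) → memory block 4 (remaining 157 MB)
P8 (86 MB) → memory block 4 (remaining 71 MB)
P9 (89 MB) → memory block 5 (remaining 167 MB)
P10 (96 MB) → memory block 5 (remaining 71 MB)
P11 (98 MB) → memory block 6 (remaining 158 MB)
P12 (90 MB) → memory block 6 (remaining 68 MB)
P13 (89 MB) → memory block 7 (remaining 167 MB)
P14 (102 MB) → memory block 7 (remaining 65 MB)
P15 (103 MB) → memory block 8 (remaining 153 MB)
P16 (90 MB) → memory block 8 (remaining 63 MB)
P17 (99 MB) → memory block 9 (remaining 157 MB)
P18 (109 MB) → memory block 9 (remaining 48 MB)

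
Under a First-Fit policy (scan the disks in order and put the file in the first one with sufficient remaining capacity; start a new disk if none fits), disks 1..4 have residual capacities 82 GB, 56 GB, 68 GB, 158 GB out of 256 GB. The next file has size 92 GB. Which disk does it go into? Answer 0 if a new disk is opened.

4

Disks with room: disk 4 (158 GB).
The first with room is disk 4.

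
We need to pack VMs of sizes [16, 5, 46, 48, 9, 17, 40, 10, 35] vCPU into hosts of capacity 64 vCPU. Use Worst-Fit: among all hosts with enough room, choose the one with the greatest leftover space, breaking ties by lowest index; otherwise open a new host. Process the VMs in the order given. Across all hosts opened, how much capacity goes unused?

94

host 1: place 16 vCPU, 48 vCPU left
host 1: place 5 vCPU, 43 vCPU left
host 2: place 46 vCPU, 18 vCPU left
host 3: place 48 vCPU, 16 vCPU left
host 1: place 9 vCPU, 34 vCPU left
host 1: place 17 vCPU, 17 vCPU left
host 4: place 40 vCPU, 24 vCPU left
host 4: place 10 vCPU, 14 vCPU left
host 5: place 35 vCPU, 29 vCPU left
5 hosts × 64 vCPU = 320 vCPU; used 226 vCPU; unused 94 vCPU.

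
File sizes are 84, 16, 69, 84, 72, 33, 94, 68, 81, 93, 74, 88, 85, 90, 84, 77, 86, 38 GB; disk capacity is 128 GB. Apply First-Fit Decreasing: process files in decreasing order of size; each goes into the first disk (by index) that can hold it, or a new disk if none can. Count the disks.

Sorted descending: 94, 93, 90, 88, 86, 85, 84, 84, 84, 81, 77, 74, 72, 69, 68, 38, 33, 16.
94 GB → disk 1 (remaining 34 GB)
93 GB → disk 2 (remaining 35 GB)
90 GB → disk 3 (remaining 38 GB)
88 GB → disk 4 (remaining 40 GB)
86 GB → disk 5 (remaining 42 GB)
85 GB → disk 6 (remaining 43 GB)
84 GB → disk 7 (remaining 44 GB)
84 GB → disk 8 (remaining 44 GB)
84 GB → disk 9 (remaining 44 GB)
81 GB → disk 10 (remaining 47 GB)
77 GB → disk 11 (remaining 51 GB)
74 GB → disk 12 (remaining 54 GB)
72 GB → disk 13 (remaining 56 GB)
69 GB → disk 14 (remaining 59 GB)
68 GB → disk 15 (remaining 60 GB)
38 GB → disk 3 (remaining 0 GB)
33 GB → disk 1 (remaining 1 GB)
16 GB → disk 2 (remaining 19 GB)

15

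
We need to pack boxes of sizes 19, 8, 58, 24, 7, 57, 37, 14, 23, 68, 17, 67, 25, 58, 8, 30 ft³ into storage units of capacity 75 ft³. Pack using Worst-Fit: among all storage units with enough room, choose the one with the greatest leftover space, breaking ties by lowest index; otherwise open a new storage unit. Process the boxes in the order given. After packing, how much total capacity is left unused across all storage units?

80

storage unit 1: place 19 ft³, 56 ft³ left
storage unit 1: place 8 ft³, 48 ft³ left
storage unit 2: place 58 ft³, 17 ft³ left
storage unit 1: place 24 ft³, 24 ft³ left
storage unit 1: place 7 ft³, 17 ft³ left
storage unit 3: place 57 ft³, 18 ft³ left
storage unit 4: place 37 ft³, 38 ft³ left
storage unit 4: place 14 ft³, 24 ft³ left
storage unit 4: place 23 ft³, 1 ft³ left
storage unit 5: place 68 ft³, 7 ft³ left
storage unit 3: place 17 ft³, 1 ft³ left
storage unit 6: place 67 ft³, 8 ft³ left
storage unit 7: place 25 ft³, 50 ft³ left
storage unit 8: place 58 ft³, 17 ft³ left
storage unit 7: place 8 ft³, 42 ft³ left
storage unit 7: place 30 ft³, 12 ft³ left
8 storage units × 75 ft³ = 600 ft³; used 520 ft³; unused 80 ft³.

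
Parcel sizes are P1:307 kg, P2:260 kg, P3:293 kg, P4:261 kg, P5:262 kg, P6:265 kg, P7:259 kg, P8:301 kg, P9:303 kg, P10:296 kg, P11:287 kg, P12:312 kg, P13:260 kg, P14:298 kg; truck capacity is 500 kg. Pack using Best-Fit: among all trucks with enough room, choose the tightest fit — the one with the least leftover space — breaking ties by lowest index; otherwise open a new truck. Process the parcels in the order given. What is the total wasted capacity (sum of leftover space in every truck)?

3036

truck 1: place P1 (307 kg), 193 kg left
truck 2: place P2 (260 kg), 240 kg left
truck 3: place P3 (293 kg), 207 kg left
truck 4: place P4 (261 kg), 239 kg left
truck 5: place P5 (262 kg), 238 kg left
truck 6: place P6 (265 kg), 235 kg left
truck 7: place P7 (259 kg), 241 kg left
truck 8: place P8 (301 kg), 199 kg left
truck 9: place P9 (303 kg), 197 kg left
truck 10: place P10 (296 kg), 204 kg left
truck 11: place P11 (287 kg), 213 kg left
truck 12: place P12 (312 kg), 188 kg left
truck 13: place P13 (260 kg), 240 kg left
truck 14: place P14 (298 kg), 202 kg left
14 trucks × 500 kg = 7000 kg; used 3964 kg; unused 3036 kg.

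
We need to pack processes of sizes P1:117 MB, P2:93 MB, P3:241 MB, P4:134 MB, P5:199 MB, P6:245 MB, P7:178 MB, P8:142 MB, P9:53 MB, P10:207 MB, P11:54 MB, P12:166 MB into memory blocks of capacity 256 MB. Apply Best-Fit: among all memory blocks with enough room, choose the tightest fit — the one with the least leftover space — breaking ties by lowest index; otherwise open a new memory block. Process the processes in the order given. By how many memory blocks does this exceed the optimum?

Best-Fit: [117,93] [241] [134] [199,53] [245] [178,54] [142] [207] [166] → 9 memory blocks.
Total size 1829 MB; any packing needs at least ⌈1829/256⌉ = 8 memory blocks.
An optimal packing achieves that bound: [245] [241] [207] [199,54] [178,53] [166] [142,93] [134,117] → 8 memory blocks.
Excess: 9 − 8 = 1.

1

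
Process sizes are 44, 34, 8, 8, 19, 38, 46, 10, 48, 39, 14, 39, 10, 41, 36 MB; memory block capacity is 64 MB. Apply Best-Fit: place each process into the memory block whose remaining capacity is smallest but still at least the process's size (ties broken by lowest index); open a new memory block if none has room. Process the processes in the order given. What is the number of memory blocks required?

Put 44 MB in memory block 1; 20 MB remain.
Put 34 MB in memory block 2; 30 MB remain.
Put 8 MB in memory block 1; 12 MB remain.
Put 8 MB in memory block 1; 4 MB remain.
Put 19 MB in memory block 2; 11 MB remain.
Put 38 MB in memory block 3; 26 MB remain.
Put 46 MB in memory block 4; 18 MB remain.
Put 10 MB in memory block 2; 1 MB remain.
Put 48 MB in memory block 5; 16 MB remain.
Put 39 MB in memory block 6; 25 MB remain.
Put 14 MB in memory block 5; 2 MB remain.
Put 39 MB in memory block 7; 25 MB remain.
Put 10 MB in memory block 4; 8 MB remain.
Put 41 MB in memory block 8; 23 MB remain.
Put 36 MB in memory block 9; 28 MB remain.
Final memory blocks: [44,8,8] [34,19,10] [38] [46,10] [48,14] [39] [39] [41] [36].

9 memory blocks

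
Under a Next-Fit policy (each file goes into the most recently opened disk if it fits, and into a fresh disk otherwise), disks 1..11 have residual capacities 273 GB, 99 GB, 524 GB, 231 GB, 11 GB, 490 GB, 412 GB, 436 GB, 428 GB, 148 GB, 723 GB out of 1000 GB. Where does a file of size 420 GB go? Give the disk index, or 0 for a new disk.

Next-Fit only looks at disk 11, which has 723 GB free.
420 GB fits there.

11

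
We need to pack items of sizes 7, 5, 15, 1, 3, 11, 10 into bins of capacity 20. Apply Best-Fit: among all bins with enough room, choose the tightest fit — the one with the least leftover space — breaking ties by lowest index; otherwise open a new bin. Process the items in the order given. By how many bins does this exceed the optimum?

Best-Fit: [7,5] [15,1,3] [11] [10] → 4 bins.
Total size 52; any packing needs at least ⌈52/20⌉ = 3 bins.
An optimal packing achieves that bound: [15,5] [11,7,1] [10,3] → 3 bins.
Excess: 4 − 3 = 1.

1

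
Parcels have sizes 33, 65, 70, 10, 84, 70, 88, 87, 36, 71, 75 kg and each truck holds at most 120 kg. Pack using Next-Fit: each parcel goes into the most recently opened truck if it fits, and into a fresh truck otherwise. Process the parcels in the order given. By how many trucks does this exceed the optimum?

Next-Fit: [33,65] [70,10] [84] [70] [88] [87] [36,71] [75] → 8 trucks.
8 parcels exceed 60 kg (half the capacity), and no two of those can share a truck, so at least 8 trucks are needed.
So 8 is already optimal.

0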